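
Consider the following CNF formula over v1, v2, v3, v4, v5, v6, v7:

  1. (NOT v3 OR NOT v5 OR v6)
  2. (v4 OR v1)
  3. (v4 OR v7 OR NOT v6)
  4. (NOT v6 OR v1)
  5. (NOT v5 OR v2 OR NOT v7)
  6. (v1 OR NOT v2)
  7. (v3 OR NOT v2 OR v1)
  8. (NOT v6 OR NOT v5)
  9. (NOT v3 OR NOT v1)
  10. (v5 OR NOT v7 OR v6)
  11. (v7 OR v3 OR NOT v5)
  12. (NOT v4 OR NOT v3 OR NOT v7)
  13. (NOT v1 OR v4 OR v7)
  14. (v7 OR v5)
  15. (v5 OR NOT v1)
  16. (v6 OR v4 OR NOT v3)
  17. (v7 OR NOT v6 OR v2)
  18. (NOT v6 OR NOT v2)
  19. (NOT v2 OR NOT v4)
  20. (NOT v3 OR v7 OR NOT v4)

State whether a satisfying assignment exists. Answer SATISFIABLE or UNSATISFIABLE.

SATISFIABLE

Branch on v1: take v1 = True.
  then v3 is forced to False.
  then v5 is forced to True.
  then v6 is forced to False.
  then v7 is forced to True.
  then v2 is forced to True.
  then v4 is forced to False.
Every clause has at least one true literal under this assignment.
So v1=T, v2=T, v3=F, v4=F, v5=T, v6=F, v7=T is a satisfying assignment.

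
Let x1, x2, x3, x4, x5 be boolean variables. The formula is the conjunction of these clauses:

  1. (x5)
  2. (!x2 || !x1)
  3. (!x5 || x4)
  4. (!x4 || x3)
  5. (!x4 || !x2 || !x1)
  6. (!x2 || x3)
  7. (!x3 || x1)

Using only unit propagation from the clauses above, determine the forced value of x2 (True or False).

False

(x5) stands alone — x5 = True.
From (!x5 || x4) and x5 = True: x4 = True.
In (x3 || !x4), !x4 is now false; x3 must hold, so x3 = True.
(!x3 || x1): since x3 = True, the clause reduces to (x1). x1 = True.
(!x2 || !x1): since x1 = True, the clause reduces to (!x2). x2 = False.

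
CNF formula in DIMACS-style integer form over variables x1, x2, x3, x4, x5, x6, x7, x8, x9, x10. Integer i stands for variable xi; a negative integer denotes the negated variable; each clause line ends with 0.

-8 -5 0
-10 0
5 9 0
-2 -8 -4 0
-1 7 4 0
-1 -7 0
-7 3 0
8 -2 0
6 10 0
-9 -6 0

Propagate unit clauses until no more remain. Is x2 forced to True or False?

False

(¬x10) stands alone — x10 = False.
From (x6 ∨ x10) and x10 = False: x6 = True.
From (¬x6 ∨ ¬x9) and x6 = True: x9 = False.
(x9 ∨ x5) with x9 = False leaves only x5, so x5 = True.
From (¬x5 ∨ ¬x8) and x5 = True: x8 = False.
In (¬x2 ∨ x8), x8 is now false; ¬x2 must hold, so x2 = False.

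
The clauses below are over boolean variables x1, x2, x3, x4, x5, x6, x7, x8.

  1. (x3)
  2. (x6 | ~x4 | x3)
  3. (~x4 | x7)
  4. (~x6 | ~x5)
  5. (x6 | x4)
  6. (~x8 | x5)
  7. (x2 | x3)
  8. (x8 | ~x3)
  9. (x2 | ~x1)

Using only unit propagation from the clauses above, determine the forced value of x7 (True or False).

True

Unit clause (x3) sets x3 = True.
From (x8 | ~x3) and x3 = True: x8 = True.
In (x5 | ~x8), ~x8 is now false; x5 must hold, so x5 = True.
(~x6 | ~x5) with x5 = True leaves only ~x6, so x6 = False.
From (x4 | x6) and x6 = False: x4 = True.
From (~x4 | x7) and x4 = True: x7 = True.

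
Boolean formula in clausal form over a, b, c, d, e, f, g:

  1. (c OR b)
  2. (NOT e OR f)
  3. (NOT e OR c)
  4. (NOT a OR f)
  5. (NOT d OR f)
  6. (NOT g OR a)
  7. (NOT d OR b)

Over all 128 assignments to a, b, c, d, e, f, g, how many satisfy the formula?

27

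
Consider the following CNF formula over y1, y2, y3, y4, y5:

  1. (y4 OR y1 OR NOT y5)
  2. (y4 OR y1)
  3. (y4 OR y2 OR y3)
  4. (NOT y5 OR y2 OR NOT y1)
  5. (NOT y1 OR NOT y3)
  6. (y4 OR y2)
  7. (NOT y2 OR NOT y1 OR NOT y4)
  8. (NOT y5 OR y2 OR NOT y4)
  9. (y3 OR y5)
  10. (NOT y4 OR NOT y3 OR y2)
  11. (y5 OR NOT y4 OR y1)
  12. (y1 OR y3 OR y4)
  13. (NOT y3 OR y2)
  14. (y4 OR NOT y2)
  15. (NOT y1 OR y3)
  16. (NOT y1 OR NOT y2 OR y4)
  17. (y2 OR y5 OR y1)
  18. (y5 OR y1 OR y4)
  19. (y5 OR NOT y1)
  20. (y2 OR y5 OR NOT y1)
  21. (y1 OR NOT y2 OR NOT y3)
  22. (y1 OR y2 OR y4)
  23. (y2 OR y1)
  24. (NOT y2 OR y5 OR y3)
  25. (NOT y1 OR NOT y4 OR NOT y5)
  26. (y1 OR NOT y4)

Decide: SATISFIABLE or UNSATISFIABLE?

y1 = True:
  propagation gives y3=False; an empty clause results — contradiction.
y1 = False:
  propagation gives y4=True; an empty clause results — contradiction.
Every branch closes, so no satisfying assignment exists.

UNSATISFIABLE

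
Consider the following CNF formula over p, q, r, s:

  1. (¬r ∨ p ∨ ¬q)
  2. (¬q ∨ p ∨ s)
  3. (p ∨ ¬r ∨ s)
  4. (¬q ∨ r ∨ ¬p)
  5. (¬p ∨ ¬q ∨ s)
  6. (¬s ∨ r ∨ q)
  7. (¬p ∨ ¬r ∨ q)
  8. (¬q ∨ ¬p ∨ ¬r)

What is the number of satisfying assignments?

4

The models are:
  p=0 q=0 r=0 s=0
  p=0 q=0 r=1 s=1
  p=0 q=1 r=0 s=1
  p=1 q=0 r=0 s=0
Count: 4.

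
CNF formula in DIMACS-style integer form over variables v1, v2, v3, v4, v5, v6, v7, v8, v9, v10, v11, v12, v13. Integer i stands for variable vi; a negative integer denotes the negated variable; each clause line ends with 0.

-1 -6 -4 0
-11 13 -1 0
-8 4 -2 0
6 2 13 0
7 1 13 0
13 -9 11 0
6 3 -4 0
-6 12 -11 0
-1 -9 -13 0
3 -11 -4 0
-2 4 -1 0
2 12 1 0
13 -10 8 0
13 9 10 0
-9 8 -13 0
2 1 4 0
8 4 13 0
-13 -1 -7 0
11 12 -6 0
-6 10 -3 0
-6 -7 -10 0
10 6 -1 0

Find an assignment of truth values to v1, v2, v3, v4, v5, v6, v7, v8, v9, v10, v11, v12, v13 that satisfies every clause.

v1=False  v2=True  v3=True  v4=True  v5=True  v6=False  v7=False  v8=False  v9=False  v10=False  v11=False  v12=True  v13=True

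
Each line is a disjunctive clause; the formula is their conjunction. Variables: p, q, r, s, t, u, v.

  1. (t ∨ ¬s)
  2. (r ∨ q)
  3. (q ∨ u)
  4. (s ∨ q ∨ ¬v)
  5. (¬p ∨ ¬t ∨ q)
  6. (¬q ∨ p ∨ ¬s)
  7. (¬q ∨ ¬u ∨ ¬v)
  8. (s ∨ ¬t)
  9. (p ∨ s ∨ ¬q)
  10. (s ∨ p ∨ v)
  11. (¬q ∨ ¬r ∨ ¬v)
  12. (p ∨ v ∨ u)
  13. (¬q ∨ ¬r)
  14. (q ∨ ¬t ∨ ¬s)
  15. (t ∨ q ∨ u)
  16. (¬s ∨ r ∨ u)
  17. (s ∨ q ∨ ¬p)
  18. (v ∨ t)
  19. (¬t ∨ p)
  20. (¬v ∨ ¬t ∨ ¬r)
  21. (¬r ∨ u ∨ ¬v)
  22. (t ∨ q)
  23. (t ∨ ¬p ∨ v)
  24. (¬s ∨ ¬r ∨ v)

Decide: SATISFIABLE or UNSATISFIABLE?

SATISFIABLE

Try p = True.
Set q = True and propagate.
  then r is forced to False.
Set s = True and propagate.
  then t is forced to True.
  then u is forced to True.
  then v is forced to False.
So p=T  q=T  r=F  s=T  t=T  u=T  v=F is a satisfying assignment.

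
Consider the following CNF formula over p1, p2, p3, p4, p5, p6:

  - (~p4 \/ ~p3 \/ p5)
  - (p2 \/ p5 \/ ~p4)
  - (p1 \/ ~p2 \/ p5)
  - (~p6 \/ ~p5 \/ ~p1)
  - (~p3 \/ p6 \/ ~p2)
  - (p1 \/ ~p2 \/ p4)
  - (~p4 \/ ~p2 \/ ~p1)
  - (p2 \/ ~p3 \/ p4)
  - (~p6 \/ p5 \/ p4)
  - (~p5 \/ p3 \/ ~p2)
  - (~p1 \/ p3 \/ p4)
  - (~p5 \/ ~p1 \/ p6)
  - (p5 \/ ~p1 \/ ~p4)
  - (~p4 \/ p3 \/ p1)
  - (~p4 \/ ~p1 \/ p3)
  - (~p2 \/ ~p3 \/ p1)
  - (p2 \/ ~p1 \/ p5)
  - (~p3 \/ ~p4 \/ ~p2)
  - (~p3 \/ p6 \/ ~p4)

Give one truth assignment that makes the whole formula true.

p1=0, p2=0, p3=0, p4=0, p5=1, p6=1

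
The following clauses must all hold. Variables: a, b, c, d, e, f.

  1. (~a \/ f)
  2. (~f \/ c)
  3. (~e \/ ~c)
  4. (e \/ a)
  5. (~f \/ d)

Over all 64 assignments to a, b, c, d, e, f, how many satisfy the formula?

Satisfying assignments:
  a=0 b=0 c=0 d=0 e=1 f=0
  a=0 b=0 c=0 d=1 e=1 f=0
  a=0 b=1 c=0 d=0 e=1 f=0
  a=0 b=1 c=0 d=1 e=1 f=0
  a=1 b=0 c=1 d=1 e=0 f=1
  a=1 b=1 c=1 d=1 e=0 f=1
Count: 6.

6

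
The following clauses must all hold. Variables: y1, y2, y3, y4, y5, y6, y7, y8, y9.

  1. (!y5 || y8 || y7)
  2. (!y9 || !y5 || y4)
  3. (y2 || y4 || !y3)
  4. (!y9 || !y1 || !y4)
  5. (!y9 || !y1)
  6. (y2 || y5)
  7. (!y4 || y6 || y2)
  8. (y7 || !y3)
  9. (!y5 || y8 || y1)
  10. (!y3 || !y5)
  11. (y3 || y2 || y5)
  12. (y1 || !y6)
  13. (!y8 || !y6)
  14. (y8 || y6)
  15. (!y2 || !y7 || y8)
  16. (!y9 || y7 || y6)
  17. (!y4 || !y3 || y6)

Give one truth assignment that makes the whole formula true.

y1 = True, y2 = False, y3 = False, y4 = True, y5 = True, y6 = True, y7 = True, y8 = False, y9 = False

y9 occurs only negated in the remaining clauses — set y9 = False.
Try y1 = True.
Try y2 = False.
  then y5 is forced to True.
  then y3 is forced to False.
Set y4 = True and propagate.
  then y6 is forced to True.
  then y8 is forced to False.
  then y7 is forced to True.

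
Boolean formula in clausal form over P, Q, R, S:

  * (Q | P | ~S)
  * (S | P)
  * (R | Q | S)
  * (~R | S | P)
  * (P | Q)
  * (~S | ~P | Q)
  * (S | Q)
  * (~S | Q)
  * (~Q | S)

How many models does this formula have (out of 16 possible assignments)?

4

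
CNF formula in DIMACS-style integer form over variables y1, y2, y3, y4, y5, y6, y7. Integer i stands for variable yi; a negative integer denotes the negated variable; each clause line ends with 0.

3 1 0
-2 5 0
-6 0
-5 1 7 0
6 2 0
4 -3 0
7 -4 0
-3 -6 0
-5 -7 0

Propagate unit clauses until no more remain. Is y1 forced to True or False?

True

(¬y6) is a unit clause: y6 = False.
From (y2 ∨ y6) and y6 = False: y2 = True.
(¬y2 ∨ y5): since y2 = True, the clause reduces to (y5). y5 = True.
In (¬y5 ∨ ¬y7), ¬y5 is now false; ¬y7 must hold, so y7 = False.
In (y7 ∨ y1 ∨ ¬y5), ¬y5, y7 are now false; y1 must hold, so y1 = True.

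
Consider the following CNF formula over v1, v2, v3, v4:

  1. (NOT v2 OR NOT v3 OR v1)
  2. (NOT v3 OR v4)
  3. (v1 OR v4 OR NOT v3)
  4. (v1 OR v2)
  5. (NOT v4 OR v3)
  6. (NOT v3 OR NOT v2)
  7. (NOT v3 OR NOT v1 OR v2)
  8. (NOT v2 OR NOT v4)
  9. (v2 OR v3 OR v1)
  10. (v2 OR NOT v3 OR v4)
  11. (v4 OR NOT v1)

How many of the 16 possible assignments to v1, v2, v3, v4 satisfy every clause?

The models are:
  v1=0 v2=1 v3=0 v4=0
Count: 1.

1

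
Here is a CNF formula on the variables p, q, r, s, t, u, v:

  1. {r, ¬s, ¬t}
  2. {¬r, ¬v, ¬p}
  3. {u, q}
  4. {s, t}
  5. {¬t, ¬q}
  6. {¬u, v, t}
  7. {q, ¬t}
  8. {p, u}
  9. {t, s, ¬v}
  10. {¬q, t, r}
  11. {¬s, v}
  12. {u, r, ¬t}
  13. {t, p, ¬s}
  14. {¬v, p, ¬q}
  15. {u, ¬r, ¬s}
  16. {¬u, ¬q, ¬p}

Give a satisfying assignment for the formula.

p=1  q=0  r=0  s=1  t=0  u=1  v=1

Check each clause:
  1. {¬s, ¬t, r} — ¬t is true.
  2. {¬v, ¬r, ¬p} — ¬r is true.
  3. {q, u} — u is true.
  4. {t, s} — s is true.
  5. {¬t, ¬q} — ¬t is true.
  6. {t, ¬u, v} — v is true.
  7. {¬t, q} — ¬t is true.
  8. {p, u} — p is true.
  9. {¬v, s, t} — s is true.
  10. {r, t, ¬q} — ¬q is true.
  11. {v, ¬s} — v is true.
  12. {r, ¬t, u} — ¬t is true.
  13. {p, t, ¬s} — p is true.
  14. {p, ¬v, ¬q} — ¬q is true.
  15. {u, ¬r, ¬s} — ¬r is true.
  16. {¬u, ¬q, ¬p} — ¬q is true.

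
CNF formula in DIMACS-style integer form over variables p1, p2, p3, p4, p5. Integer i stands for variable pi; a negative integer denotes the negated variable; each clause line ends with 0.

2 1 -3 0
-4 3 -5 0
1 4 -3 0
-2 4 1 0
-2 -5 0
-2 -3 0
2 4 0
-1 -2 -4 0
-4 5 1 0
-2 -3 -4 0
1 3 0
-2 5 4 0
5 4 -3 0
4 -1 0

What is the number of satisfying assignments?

3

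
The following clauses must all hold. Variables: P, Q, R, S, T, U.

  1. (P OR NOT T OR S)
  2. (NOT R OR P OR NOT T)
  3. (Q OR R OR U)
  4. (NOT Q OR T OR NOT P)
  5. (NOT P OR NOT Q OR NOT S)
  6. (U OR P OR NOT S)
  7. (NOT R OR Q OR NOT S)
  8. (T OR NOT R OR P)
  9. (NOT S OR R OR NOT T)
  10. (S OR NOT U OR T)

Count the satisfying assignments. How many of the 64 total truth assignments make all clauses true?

Case analysis on P and S:
  P=1, S=1: remaining (Q,R,T,U) ∈ {(0,0,0,1)} — 1.
  P=1, S=0: 8 of the 16 assignments to (Q,R,T,U) work.
  P=0, S=1: remaining (Q,R,T,U) ∈ {(0,0,0,1); (1,0,0,1)} — 2.
  P=0, S=0: remaining (Q,R,T,U) ∈ {(1,0,0,0)} — 1.
Total: 1 + 8 + 2 + 1 = 12.

12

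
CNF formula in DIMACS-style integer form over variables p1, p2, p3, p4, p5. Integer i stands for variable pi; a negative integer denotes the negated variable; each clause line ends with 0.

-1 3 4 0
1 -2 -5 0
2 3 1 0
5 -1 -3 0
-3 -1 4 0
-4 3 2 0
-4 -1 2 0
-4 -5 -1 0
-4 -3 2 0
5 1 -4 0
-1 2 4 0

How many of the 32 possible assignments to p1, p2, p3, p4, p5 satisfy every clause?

5

The models are:
  p1=F p2=F p3=T p4=F p5=F
  p1=F p2=F p3=T p4=F p5=T
  p1=F p2=T p3=F p4=F p5=F
  p1=F p2=T p3=T p4=F p5=F
  p1=T p2=T p3=F p4=T p5=F
That's 5 in total.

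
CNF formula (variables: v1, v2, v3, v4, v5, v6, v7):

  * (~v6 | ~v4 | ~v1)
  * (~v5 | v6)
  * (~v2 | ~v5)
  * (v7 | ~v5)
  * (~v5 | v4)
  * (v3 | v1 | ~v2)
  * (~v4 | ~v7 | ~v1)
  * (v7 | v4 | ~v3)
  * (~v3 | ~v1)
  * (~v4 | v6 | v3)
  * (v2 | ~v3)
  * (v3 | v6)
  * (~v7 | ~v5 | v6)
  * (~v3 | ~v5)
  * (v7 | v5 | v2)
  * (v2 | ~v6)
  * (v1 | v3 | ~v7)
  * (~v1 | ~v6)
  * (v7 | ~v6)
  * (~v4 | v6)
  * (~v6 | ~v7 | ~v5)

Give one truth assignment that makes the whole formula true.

Branch on v1: take v1 = False.
For the remaining variables, v2 = True, v3 = True, v4 = True, v5 = False, v6 = True, v7 = True works.

v1=0  v2=1  v3=1  v4=1  v5=0  v6=1  v7=1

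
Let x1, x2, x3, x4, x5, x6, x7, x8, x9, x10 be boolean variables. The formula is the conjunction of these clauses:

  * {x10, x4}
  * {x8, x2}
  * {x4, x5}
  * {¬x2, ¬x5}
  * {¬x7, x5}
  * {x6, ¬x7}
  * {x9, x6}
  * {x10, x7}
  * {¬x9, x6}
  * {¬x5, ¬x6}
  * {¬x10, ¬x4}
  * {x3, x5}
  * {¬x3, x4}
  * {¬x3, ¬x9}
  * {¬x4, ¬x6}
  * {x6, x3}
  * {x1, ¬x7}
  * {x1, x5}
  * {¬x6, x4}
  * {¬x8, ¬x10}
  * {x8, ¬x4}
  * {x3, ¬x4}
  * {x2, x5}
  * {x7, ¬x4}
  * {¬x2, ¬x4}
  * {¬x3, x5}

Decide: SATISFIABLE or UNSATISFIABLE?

UNSATISFIABLE

x4 = True:
  propagation gives x10=False, x7=True, x5=True, x2=False; an empty clause results — contradiction.
x4 = False:
  propagation gives x10=True, x5=True, x2=False, x8=True; an empty clause results — contradiction.
Every branch closes, so no satisfying assignment exists.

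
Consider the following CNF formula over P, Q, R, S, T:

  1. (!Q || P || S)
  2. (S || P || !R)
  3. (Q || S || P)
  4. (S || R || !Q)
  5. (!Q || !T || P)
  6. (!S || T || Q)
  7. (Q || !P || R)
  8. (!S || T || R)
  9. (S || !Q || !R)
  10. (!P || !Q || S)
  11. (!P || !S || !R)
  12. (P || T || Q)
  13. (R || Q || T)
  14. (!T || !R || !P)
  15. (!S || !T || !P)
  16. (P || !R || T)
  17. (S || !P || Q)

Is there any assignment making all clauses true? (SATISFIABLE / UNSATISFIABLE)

Try P = False.
Try Q = False.
  then S is forced to True.
  then T is forced to True.
R is now unconstrained; take R = True.
So P = 0, Q = 0, R = 1, S = 1, T = 1 is a satisfying assignment.

SATISFIABLE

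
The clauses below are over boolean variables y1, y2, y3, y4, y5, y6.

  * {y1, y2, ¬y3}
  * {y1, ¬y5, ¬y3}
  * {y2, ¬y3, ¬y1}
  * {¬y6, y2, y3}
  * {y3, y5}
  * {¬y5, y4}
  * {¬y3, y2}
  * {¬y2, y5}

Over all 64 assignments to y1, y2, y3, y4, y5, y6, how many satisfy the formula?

8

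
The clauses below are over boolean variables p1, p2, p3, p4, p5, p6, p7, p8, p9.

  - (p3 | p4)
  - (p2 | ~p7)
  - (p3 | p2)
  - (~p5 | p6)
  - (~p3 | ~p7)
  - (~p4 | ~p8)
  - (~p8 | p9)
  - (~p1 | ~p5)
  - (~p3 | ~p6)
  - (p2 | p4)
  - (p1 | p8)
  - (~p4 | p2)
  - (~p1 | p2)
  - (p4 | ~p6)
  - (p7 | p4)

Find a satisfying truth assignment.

p2 occurs only positively in the remaining clauses — set p2 = True.
p5 occurs only negated in the remaining clauses — set p5 = False.
Branch on p1: take p1 = True.
For the remaining variables, p3 = False, p4 = True, p6 = True, p7 = False, p8 = False, p9 = True works.
Check each clause:
  1. (p4 | p3) — p4 is true.
  2. (p2 | ~p7) — ~p7 is true.
  3. (p3 | p2) — p2 is true.
  4. (~p5 | p6) — ~p5 is true.
  5. (~p3 | ~p7) — ~p7 is true.
  6. (~p4 | ~p8) — ~p8 is true.
  7. (p9 | ~p8) — ~p8 is true.
  8. (~p1 | ~p5) — ~p5 is true.
  9. (~p6 | ~p3) — ~p3 is true.
  10. (p4 | p2) — p2 is true.
  11. (p8 | p1) — p1 is true.
  12. (~p4 | p2) — p2 is true.
  13. (p2 | ~p1) — p2 is true.
  14. (~p6 | p4) — p4 is true.
  15. (p4 | p7) — p4 is true.

p1=True  p2=True  p3=False  p4=True  p5=False  p6=True  p7=False  p8=False  p9=True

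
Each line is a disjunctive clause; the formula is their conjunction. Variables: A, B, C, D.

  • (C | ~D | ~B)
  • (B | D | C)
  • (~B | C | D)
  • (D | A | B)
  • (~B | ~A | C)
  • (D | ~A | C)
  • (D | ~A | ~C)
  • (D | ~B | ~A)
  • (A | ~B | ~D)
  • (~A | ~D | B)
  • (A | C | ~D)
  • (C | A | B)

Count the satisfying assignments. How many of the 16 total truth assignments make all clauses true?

3

Satisfying assignments:
  A=0 B=0 C=1 D=1
  A=0 B=1 C=1 D=0
  A=1 B=1 C=1 D=1
That's 3 in total.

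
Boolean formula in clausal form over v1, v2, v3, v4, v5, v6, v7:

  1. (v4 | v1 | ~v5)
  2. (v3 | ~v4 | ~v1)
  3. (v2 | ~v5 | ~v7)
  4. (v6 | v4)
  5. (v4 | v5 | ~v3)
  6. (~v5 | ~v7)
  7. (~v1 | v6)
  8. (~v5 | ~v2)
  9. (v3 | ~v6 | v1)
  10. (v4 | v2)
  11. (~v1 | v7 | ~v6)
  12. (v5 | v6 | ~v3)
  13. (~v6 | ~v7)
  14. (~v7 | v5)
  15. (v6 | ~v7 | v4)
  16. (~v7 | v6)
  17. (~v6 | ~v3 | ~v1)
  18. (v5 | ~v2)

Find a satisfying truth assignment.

v1 = F, v2 = F, v3 = T, v4 = T, v5 = T, v6 = F, v7 = F

Check each clause:
  1. (v4 | v1 | ~v5) — v4 is true.
  2. (~v4 | ~v1 | v3) — v3 is true.
  3. (~v5 | v2 | ~v7) — ~v7 is true.
  4. (v4 | v6) — v4 is true.
  5. (~v3 | v5 | v4) — v4 is true.
  6. (~v5 | ~v7) — ~v7 is true.
  7. (v6 | ~v1) — ~v1 is true.
  8. (~v2 | ~v5) — ~v2 is true.
  9. (~v6 | v1 | v3) — ~v6 is true.
  10. (v2 | v4) — v4 is true.
  11. (~v6 | ~v1 | v7) — ~v6 is true.
  12. (v6 | v5 | ~v3) — v5 is true.
  13. (~v6 | ~v7) — ~v7 is true.
  14. (~v7 | v5) — ~v7 is true.
  15. (v4 | v6 | ~v7) — ~v7 is true.
  16. (v6 | ~v7) — ~v7 is true.
  17. (~v6 | ~v3 | ~v1) — ~v6 is true.
  18. (~v2 | v5) — v5 is true.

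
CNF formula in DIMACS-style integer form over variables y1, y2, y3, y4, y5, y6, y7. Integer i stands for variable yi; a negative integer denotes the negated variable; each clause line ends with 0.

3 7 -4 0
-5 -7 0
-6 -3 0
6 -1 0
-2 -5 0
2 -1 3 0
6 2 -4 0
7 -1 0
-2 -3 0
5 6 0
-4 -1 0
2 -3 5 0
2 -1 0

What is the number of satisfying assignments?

10

Split on y2, then y1.
  y2=T, y1=T: remaining (y3,y4,y5,y6,y7) ∈ {(F,F,F,T,T)} — 1.
  y2=T, y1=F: remaining (y3,y4,y5,y6,y7) ∈ {(F,F,F,T,F); (F,F,F,T,T); (F,T,F,T,T)} — 3.
  y2=F, y1=T: a clause becomes empty — 0.
  y2=F, y1=F: 6 of the 32 assignments to (y3,y4,y5,y6,y7) work.
Total: 1 + 3 + 0 + 6 = 10.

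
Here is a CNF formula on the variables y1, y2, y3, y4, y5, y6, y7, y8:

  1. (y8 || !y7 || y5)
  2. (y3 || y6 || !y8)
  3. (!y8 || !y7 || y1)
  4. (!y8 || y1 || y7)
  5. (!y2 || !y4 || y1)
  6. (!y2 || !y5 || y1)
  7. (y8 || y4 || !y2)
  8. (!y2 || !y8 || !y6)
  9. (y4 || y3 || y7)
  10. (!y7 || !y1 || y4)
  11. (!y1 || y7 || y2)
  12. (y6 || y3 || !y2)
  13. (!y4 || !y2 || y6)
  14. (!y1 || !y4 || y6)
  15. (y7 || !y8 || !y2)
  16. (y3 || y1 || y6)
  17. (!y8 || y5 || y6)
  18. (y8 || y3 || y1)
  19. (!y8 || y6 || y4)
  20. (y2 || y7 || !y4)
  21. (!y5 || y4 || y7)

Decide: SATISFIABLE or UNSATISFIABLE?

SATISFIABLE

Set y1 = True and propagate.
Try y2 = True.
The remaining clauses are satisfied by y3 = False, y4 = True, y5 = False, y6 = True, y7 = False, y8 = False.
So y1=True  y2=True  y3=False  y4=True  y5=False  y6=True  y7=False  y8=False is a satisfying assignment.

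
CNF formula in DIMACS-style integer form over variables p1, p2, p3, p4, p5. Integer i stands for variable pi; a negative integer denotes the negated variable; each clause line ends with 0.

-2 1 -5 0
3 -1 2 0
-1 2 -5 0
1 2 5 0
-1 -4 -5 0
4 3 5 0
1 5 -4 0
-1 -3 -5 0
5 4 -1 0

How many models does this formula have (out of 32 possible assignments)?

9

Split on p1, then p5.
  p1=T, p5=T: remaining (p2,p3,p4) ∈ {(T,F,F)} — 1.
  p1=T, p5=F: remaining (p2,p3,p4) ∈ {(F,T,T); (T,F,T); (T,T,T)} — 3.
  p1=F, p5=T: remaining (p2,p3,p4) ∈ {(F,F,F); (F,F,T); (F,T,F); (F,T,T)} — 4.
  p1=F, p5=F: remaining (p2,p3,p4) ∈ {(T,T,F)} — 1.
Total: 1 + 3 + 4 + 1 = 9.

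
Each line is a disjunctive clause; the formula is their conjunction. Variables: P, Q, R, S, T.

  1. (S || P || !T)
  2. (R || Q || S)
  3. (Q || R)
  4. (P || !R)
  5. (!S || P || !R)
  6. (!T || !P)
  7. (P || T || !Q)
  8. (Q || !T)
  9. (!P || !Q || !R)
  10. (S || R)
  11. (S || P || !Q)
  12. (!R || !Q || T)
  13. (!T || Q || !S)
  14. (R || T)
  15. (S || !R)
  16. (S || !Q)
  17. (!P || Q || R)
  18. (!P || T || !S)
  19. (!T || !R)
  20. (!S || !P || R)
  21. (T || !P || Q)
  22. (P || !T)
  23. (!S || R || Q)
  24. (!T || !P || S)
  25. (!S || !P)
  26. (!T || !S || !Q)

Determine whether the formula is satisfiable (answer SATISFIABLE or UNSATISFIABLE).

UNSATISFIABLE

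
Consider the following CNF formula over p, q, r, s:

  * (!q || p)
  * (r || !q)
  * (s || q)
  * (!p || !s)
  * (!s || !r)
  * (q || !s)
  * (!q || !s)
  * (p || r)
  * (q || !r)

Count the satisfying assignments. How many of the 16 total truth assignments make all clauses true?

1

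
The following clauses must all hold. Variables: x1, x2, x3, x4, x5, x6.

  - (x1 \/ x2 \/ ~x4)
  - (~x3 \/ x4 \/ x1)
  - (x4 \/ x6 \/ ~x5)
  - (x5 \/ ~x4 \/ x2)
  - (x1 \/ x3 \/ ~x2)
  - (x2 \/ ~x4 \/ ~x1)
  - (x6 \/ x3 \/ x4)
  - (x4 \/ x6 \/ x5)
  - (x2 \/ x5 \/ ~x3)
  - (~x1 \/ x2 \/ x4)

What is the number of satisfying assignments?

18

Case analysis on x4 and x2:
  x4=T, x2=T: x5, x6 free; 3 ways for (x1,x3) × 2^2 = 12.
  x4=T, x2=F: a clause becomes empty — 0.
  x4=F, x2=T: remaining (x1,x3,x5,x6) ∈ {(T,F,F,T); (T,F,T,T); (T,T,F,T); (T,T,T,T)} — 4.
  x4=F, x2=F: remaining (x1,x3,x5,x6) ∈ {(F,F,F,T); (F,F,T,T)} — 2.
Total: 12 + 0 + 4 + 2 = 18.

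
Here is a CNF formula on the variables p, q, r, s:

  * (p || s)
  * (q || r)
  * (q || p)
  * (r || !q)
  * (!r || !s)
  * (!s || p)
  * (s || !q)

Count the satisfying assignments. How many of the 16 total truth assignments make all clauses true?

The models are:
  p=1 q=0 r=1 s=0
Count: 1.

1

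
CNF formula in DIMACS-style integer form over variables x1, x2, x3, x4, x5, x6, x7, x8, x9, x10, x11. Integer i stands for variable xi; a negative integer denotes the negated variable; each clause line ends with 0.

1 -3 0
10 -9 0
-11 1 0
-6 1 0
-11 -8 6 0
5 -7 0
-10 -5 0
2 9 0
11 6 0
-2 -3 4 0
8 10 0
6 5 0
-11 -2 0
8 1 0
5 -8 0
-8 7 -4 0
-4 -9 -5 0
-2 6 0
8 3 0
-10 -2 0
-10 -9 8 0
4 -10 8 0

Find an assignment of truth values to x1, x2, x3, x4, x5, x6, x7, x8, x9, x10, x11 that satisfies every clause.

x1=True  x2=True  x3=False  x4=True  x5=True  x6=True  x7=True  x8=True  x9=False  x10=False  x11=False

x1 occurs only positively in the remaining clauses — set x1 = True.
Branch on x2: take x2 = True.
  then x11 is forced to False.
  then x6 is forced to True.
  then x10 is forced to False.
  then x9 is forced to False.
  then x8 is forced to True.
  then x5 is forced to True.
The remaining clauses are satisfied by x3 = False, x4 = True, x7 = True.
Check each clause:
  1. (x1 OR NOT x3) — x1 is true.
  2. (NOT x9 OR x10) — NOT x9 is true.
  3. (x1 OR NOT x11) — x1 is true.
  4. (NOT x6 OR x1) — x1 is true.
  5. (NOT x8 OR x6 OR NOT x11) — NOT x11 is true.
  6. (NOT x7 OR x5) — x5 is true.
  7. (NOT x10 OR NOT x5) — NOT x10 is true.
  8. (x9 OR x2) — x2 is true.
  9. (x11 OR x6) — x6 is true.
  10. (NOT x2 OR x4 OR NOT x3) — x4 is true.
  11. (x8 OR x10) — x8 is true.
  12. (x6 OR x5) — x5 is true.
  13. (NOT x11 OR NOT x2) — NOT x11 is true.
  14. (x8 OR x1) — x8 is true.
  15. (x5 OR NOT x8) — x5 is true.
  16. (NOT x4 OR x7 OR NOT x8) — x7 is true.
  17. (NOT x5 OR NOT x4 OR NOT x9) — NOT x9 is true.
  18. (x6 OR NOT x2) — x6 is true.
  19. (x3 OR x8) — x8 is true.
  20. (NOT x2 OR NOT x10) — NOT x10 is true.
  21. (NOT x10 OR NOT x9 OR x8) — x8 is true.
  22. (x8 OR x4 OR NOT x10) — x8 is true.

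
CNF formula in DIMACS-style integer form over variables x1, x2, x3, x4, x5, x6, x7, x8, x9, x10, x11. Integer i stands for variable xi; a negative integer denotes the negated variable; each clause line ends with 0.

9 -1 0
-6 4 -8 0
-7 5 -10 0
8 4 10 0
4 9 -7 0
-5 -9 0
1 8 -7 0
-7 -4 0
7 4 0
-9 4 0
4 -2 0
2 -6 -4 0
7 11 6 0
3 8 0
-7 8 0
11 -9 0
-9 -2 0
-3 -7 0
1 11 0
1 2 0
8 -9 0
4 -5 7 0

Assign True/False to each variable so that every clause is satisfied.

x1 = False, x2 = True, x3 = True, x4 = True, x5 = False, x6 = False, x7 = False, x8 = True, x9 = False, x10 = True, x11 = True

Check each clause:
  1. (NOT x1 OR x9) — NOT x1 is true.
  2. (NOT x8 OR x4 OR NOT x6) — NOT x6 is true.
  3. (NOT x7 OR x5 OR NOT x10) — NOT x7 is true.
  4. (x8 OR x10 OR x4) — x8 is true.
  5. (NOT x7 OR x4 OR x9) — x4 is true.
  6. (NOT x9 OR NOT x5) — NOT x5 is true.
  7. (x1 OR NOT x7 OR x8) — x8 is true.
  8. (NOT x4 OR NOT x7) — NOT x7 is true.
  9. (x4 OR x7) — x4 is true.
  10. (NOT x9 OR x4) — x4 is true.
  11. (NOT x2 OR x4) — x4 is true.
  12. (NOT x6 OR NOT x4 OR x2) — NOT x6 is true.
  13. (x7 OR x6 OR x11) — x11 is true.
  14. (x3 OR x8) — x8 is true.
  15. (x8 OR NOT x7) — x8 is true.
  16. (x11 OR NOT x9) — x11 is true.
  17. (NOT x2 OR NOT x9) — NOT x9 is true.
  18. (NOT x3 OR NOT x7) — NOT x7 is true.
  19. (x11 OR x1) — x11 is true.
  20. (x2 OR x1) — x2 is true.
  21. (x8 OR NOT x9) — x8 is true.
  22. (x7 OR x4 OR NOT x5) — NOT x5 is true.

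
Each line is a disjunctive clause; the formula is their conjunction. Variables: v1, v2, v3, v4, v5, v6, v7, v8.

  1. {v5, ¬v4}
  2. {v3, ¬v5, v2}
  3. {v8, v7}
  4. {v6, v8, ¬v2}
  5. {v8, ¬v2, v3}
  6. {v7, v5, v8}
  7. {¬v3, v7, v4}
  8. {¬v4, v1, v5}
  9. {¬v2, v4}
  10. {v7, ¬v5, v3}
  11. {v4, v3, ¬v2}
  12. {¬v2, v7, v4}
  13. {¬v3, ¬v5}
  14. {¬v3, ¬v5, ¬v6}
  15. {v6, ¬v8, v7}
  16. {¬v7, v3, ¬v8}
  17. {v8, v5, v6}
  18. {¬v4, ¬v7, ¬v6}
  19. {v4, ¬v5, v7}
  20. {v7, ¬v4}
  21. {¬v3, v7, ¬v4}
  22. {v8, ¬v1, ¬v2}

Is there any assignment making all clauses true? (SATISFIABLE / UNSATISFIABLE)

Try v1 = False.
The remaining clauses are satisfied by v2 = False, v3 = True, v4 = False, v5 = False, v6 = False, v7 = True, v8 = True.
So v1=0, v2=0, v3=1, v4=0, v5=0, v6=0, v7=1, v8=1 is a satisfying assignment.

SATISFIABLE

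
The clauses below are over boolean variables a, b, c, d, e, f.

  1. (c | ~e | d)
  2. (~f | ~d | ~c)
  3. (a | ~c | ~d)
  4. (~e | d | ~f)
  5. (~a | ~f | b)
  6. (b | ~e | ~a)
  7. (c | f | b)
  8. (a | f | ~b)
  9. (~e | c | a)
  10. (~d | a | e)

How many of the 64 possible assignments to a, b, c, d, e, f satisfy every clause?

Case analysis on a and c:
  a=T, c=T: 7 of the 16 assignments to (b,d,e,f) work.
  a=T, c=F: f free; 3 ways for (b,d,e) × 2^1 = 6.
  a=F, c=T: remaining (b,d,e,f) ∈ {(F,F,F,F); (F,F,F,T); (F,F,T,F); (T,F,F,T)} — 4.
  a=F, c=F: remaining (b,d,e,f) ∈ {(F,F,F,T); (T,F,F,T)} — 2.
Total: 7 + 6 + 4 + 2 = 19.

19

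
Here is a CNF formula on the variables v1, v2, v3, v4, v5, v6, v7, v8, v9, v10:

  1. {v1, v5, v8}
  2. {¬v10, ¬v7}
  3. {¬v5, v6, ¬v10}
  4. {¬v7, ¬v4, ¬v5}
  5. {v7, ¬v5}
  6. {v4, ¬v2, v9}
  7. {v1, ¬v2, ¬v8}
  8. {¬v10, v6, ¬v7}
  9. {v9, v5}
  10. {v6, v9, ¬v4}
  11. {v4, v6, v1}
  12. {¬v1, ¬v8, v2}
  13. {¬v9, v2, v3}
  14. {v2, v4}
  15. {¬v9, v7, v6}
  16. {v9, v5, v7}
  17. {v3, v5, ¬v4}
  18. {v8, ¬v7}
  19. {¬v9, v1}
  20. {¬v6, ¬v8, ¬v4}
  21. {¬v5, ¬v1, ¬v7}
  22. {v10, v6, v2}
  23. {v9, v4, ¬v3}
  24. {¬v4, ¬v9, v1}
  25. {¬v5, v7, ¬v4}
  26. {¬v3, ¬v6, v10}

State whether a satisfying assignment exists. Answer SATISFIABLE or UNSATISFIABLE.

Set v1 = True and propagate.
Branch on v2: take v2 = True.
For the remaining variables, v3 = False, v4 = False, v5 = False, v6 = False, v7 = True, v8 = True, v9 = True, v10 = False works.
Every clause has at least one true literal under this assignment.
So v1=True, v2=True, v3=False, v4=False, v5=False, v6=False, v7=True, v8=True, v9=True, v10=False is a satisfying assignment.

SATISFIABLE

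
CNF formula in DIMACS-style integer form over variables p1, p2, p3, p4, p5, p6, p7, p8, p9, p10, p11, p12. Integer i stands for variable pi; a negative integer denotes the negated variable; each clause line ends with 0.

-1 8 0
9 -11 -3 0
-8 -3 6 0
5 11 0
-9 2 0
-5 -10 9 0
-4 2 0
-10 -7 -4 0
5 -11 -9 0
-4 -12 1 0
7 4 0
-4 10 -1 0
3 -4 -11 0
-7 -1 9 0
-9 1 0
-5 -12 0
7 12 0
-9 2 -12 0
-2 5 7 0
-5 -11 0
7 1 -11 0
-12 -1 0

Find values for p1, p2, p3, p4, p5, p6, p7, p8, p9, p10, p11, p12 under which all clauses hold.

p1 = False, p2 = False, p3 = False, p4 = False, p5 = False, p6 = True, p7 = True, p8 = False, p9 = False, p10 = False, p11 = True, p12 = True

Pure literal: p6 appears only positively; assign p6 = True.
Try p1 = False.
  then p9 is forced to False.
Branch on p2: take p2 = False.
  then p4 is forced to False.
  then p7 is forced to True.
For the remaining variables, p3 = False, p5 = False, p8 = False, p10 = False, p11 = True, p12 = True works.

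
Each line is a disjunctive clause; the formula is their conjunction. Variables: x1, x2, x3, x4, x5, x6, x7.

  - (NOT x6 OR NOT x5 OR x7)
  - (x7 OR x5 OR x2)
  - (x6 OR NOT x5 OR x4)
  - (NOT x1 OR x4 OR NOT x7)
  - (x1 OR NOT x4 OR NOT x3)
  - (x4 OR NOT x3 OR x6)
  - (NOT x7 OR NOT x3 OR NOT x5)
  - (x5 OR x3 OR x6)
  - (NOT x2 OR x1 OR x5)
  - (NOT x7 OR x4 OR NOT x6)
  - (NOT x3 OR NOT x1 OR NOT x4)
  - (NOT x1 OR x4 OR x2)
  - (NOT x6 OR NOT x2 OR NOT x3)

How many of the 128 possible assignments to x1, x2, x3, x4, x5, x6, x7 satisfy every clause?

Case analysis on x4 and x3:
  x4=1, x3=1: a clause becomes empty — 0.
  x4=1, x3=0: 16 of the 32 assignments to (x1,x2,x5,x6,x7) work.
  x4=0, x3=1: a clause becomes empty — 0.
  x4=0, x3=0: remaining (x1,x2,x5,x6,x7) ∈ {(1,1,0,1,0)} — 1.
Total: 0 + 16 + 0 + 1 = 17.

17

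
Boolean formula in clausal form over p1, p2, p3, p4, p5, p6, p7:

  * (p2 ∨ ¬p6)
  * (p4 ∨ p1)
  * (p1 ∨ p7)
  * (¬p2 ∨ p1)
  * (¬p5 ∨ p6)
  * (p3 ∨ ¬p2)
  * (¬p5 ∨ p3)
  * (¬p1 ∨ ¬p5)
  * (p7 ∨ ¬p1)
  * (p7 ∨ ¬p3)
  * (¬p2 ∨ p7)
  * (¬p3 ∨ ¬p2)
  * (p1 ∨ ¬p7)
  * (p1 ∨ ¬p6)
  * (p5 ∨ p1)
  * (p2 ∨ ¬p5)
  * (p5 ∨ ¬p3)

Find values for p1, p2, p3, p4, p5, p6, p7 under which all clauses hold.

p1=True  p2=False  p3=False  p4=False  p5=False  p6=False  p7=True

Set p1 = True and propagate.
  then p5 is forced to False.
  then p7 is forced to True.
  then p3 is forced to False.
  then p2 is forced to False.
  then p6 is forced to False.
p4 is now unconstrained; take p4 = False.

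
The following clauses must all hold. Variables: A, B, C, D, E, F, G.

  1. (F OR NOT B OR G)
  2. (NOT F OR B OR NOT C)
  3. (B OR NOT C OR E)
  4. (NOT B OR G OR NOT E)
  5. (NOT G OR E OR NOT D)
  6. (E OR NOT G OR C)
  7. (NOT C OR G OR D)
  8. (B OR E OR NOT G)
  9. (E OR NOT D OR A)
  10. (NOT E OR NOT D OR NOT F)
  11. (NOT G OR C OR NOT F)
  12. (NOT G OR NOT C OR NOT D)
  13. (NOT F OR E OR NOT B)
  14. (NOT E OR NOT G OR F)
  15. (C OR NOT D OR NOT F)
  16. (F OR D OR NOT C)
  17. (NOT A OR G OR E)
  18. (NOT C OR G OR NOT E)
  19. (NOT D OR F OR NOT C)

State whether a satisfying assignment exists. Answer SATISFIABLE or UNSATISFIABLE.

Set A = True and propagate.
The remaining clauses are satisfied by B = False, C = False, D = False, E = True, F = True, G = False.
Every clause has at least one true literal under this assignment.
So A = T, B = F, C = F, D = F, E = T, F = T, G = F is a satisfying assignment.

SATISFIABLE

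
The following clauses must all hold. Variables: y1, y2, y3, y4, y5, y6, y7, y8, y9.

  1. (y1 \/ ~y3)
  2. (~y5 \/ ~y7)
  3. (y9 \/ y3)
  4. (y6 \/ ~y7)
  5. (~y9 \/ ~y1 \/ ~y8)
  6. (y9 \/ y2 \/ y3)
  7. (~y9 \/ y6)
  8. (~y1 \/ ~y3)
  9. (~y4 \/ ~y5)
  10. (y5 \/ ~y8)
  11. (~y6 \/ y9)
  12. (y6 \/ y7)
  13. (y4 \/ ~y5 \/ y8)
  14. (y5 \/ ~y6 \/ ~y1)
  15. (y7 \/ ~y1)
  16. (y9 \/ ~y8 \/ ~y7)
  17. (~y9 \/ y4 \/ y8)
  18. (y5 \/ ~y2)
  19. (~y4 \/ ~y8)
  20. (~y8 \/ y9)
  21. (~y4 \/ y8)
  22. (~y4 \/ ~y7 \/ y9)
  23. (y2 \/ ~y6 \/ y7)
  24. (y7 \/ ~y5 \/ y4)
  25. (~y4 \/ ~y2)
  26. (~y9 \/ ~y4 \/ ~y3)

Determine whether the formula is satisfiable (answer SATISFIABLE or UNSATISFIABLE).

UNSATISFIABLE

y9 = True:
  y4 = True:
    propagation gives y5=False, y8=False; an empty clause results — contradiction.
  y4 = False:
    propagation gives y8=True, y1=False, y3=False, y5=True; an empty clause results — contradiction.
y9 = False:
  propagation gives y3=True, y1=True; an empty clause results — contradiction.
Every branch closes, so no satisfying assignment exists.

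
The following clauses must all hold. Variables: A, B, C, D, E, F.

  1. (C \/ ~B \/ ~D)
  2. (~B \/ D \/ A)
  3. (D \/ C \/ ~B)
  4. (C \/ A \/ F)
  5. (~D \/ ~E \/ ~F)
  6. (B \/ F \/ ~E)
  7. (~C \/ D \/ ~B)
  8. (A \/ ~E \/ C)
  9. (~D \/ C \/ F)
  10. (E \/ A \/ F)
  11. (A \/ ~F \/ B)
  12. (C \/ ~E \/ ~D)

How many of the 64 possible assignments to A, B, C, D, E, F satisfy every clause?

Case analysis on C and D:
  C=1, D=1: 7 of the 16 assignments to (A,B,E,F) work.
  C=1, D=0: remaining (A,B,E,F) ∈ {(1,0,0,0); (1,0,0,1); (1,0,1,1)} — 3.
  C=0, D=1: remaining (A,B,E,F) ∈ {(1,0,0,1)} — 1.
  C=0, D=0: remaining (A,B,E,F) ∈ {(1,0,0,0); (1,0,0,1); (1,0,1,1)} — 3.
Total: 7 + 3 + 1 + 3 = 14.

14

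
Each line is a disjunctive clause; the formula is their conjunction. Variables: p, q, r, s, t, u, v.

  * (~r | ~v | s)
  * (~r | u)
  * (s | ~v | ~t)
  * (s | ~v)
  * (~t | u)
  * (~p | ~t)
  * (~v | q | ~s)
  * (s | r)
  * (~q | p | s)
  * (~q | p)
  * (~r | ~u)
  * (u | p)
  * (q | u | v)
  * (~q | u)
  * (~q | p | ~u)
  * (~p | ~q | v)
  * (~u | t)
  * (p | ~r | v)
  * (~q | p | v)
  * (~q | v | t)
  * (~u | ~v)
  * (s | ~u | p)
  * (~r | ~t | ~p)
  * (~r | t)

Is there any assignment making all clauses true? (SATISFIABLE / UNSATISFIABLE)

SATISFIABLE

Branch on p: take p = False.
  then q is forced to False.
  then u is forced to True.
  then r is forced to False.
  then s is forced to True.
  then v is forced to False.
  then t is forced to True.
So p = 0, q = 0, r = 0, s = 1, t = 1, u = 1, v = 0 is a satisfying assignment.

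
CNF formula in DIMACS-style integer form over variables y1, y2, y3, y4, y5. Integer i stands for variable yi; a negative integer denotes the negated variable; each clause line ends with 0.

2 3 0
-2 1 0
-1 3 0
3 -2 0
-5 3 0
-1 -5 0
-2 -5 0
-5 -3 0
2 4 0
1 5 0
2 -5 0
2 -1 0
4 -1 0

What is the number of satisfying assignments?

1

The models are:
  y1=T y2=T y3=T y4=T y5=F
Count: 1.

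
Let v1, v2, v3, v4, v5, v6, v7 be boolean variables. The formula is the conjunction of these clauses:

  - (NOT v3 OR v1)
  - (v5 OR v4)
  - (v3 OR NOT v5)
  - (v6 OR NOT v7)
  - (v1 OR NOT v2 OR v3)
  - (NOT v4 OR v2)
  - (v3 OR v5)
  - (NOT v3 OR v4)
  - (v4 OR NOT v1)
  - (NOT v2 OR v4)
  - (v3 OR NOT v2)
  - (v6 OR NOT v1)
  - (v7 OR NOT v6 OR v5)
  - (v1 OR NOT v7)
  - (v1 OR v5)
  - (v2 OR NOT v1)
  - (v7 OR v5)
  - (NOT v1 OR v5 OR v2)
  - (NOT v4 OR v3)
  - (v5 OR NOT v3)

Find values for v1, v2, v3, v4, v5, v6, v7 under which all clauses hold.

v1=T  v2=T  v3=T  v4=T  v5=T  v6=T  v7=F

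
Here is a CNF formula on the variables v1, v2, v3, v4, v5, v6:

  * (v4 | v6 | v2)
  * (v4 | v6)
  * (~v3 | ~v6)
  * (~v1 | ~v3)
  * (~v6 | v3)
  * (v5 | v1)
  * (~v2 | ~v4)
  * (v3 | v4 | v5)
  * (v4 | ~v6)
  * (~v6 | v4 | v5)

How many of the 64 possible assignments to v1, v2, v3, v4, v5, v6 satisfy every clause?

The models are:
  v1=0 v2=0 v3=0 v4=1 v5=1 v6=0
  v1=0 v2=0 v3=1 v4=1 v5=1 v6=0
  v1=1 v2=0 v3=0 v4=1 v5=0 v6=0
  v1=1 v2=0 v3=0 v4=1 v5=1 v6=0
That's 4 in total.

4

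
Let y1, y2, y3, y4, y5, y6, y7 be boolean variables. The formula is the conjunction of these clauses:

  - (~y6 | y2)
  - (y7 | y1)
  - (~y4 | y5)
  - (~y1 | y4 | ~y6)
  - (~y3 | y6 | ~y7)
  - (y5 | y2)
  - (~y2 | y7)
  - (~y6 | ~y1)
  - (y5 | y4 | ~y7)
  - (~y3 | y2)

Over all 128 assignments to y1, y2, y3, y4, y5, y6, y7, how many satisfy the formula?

Case analysis on y2 and y6:
  y2=1, y6=1: remaining (y1,y3,y4,y5,y7) ∈ {(0,0,0,1,1); (0,0,1,1,1); (0,1,0,1,1); (0,1,1,1,1)} — 4.
  y2=1, y6=0: remaining (y1,y3,y4,y5,y7) ∈ {(0,0,0,1,1); (0,0,1,1,1); (1,0,0,1,1); (1,0,1,1,1)} — 4.
  y2=0, y6=1: a clause becomes empty — 0.
  y2=0, y6=0: y4 free; 3 ways for (y1,y3,y5,y7) × 2^1 = 6.
Total: 4 + 4 + 0 + 6 = 14.

14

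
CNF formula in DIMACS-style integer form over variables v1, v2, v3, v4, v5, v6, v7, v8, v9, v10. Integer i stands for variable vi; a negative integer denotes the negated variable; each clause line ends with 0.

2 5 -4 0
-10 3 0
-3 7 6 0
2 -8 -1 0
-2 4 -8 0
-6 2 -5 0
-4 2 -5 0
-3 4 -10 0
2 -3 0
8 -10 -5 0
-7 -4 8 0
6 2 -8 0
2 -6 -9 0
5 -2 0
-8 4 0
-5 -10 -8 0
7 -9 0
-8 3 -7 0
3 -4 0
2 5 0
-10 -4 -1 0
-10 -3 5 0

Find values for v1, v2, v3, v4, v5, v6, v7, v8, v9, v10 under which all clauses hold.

v1=True  v2=True  v3=False  v4=False  v5=True  v6=True  v7=True  v8=False  v9=False  v10=False

Check each clause:
  1. (NOT v4 OR v2 OR v5) — v2 is true.
  2. (v3 OR NOT v10) — NOT v10 is true.
  3. (v6 OR NOT v3 OR v7) — NOT v3 is true.
  4. (NOT v8 OR NOT v1 OR v2) — NOT v8 is true.
  5. (NOT v8 OR NOT v2 OR v4) — NOT v8 is true.
  6. (NOT v5 OR NOT v6 OR v2) — v2 is true.
  7. (NOT v4 OR v2 OR NOT v5) — v2 is true.
  8. (NOT v3 OR NOT v10 OR v4) — NOT v3 is true.
  9. (NOT v3 OR v2) — v2 is true.
  10. (NOT v5 OR v8 OR NOT v10) — NOT v10 is true.
  11. (v8 OR NOT v7 OR NOT v4) — NOT v4 is true.
  12. (NOT v8 OR v2 OR v6) — NOT v8 is true.
  13. (v2 OR NOT v6 OR NOT v9) — v2 is true.
  14. (NOT v2 OR v5) — v5 is true.
  15. (v4 OR NOT v8) — NOT v8 is true.
  16. (NOT v10 OR NOT v5 OR NOT v8) — NOT v8 is true.
  17. (NOT v9 OR v7) — NOT v9 is true.
  18. (NOT v7 OR v3 OR NOT v8) — NOT v8 is true.
  19. (NOT v4 OR v3) — NOT v4 is true.
  20. (v2 OR v5) — v2 is true.
  21. (NOT v4 OR NOT v10 OR NOT v1) — NOT v4 is true.
  22. (NOT v3 OR NOT v10 OR v5) — v5 is true.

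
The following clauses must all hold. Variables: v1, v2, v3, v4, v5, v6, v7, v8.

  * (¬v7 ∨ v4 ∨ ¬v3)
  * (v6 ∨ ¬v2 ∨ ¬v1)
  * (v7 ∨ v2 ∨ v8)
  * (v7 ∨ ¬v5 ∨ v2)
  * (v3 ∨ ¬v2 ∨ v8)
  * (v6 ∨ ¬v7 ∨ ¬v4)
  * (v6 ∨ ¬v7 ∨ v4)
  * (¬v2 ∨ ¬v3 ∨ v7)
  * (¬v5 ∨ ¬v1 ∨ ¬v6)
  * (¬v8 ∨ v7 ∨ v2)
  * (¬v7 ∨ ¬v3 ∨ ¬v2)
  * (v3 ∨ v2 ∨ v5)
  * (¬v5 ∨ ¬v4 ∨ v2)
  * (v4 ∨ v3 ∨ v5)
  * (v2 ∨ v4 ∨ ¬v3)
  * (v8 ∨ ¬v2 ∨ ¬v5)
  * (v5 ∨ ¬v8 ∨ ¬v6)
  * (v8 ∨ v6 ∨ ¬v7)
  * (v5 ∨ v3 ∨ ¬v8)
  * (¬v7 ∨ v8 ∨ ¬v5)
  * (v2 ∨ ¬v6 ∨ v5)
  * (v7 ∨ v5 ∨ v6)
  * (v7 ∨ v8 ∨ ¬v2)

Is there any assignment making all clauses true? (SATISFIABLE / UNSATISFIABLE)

SATISFIABLE

Pure literal: v1 appears only negated; assign v1 = False.
Try v2 = True.
Set v3 = False and propagate.
  then v8 is forced to True.
  then v5 is forced to True.
Try v4 = False.
The remaining clauses are satisfied by v6 = True, v7 = True.
So v1=F  v2=T  v3=F  v4=F  v5=T  v6=T  v7=T  v8=T is a satisfying assignment.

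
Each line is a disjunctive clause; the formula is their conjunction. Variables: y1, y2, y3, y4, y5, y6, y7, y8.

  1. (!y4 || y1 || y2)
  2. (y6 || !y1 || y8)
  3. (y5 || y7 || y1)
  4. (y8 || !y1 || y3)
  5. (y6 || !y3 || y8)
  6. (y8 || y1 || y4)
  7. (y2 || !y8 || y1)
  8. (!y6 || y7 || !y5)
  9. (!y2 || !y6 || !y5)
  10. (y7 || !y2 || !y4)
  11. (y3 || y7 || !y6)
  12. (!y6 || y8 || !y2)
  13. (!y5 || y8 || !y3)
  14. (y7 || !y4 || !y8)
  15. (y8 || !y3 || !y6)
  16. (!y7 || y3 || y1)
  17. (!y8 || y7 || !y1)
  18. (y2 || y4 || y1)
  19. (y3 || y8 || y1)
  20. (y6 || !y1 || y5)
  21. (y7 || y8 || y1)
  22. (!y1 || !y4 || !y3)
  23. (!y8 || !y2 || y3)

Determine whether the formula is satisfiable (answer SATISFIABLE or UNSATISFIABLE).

SATISFIABLE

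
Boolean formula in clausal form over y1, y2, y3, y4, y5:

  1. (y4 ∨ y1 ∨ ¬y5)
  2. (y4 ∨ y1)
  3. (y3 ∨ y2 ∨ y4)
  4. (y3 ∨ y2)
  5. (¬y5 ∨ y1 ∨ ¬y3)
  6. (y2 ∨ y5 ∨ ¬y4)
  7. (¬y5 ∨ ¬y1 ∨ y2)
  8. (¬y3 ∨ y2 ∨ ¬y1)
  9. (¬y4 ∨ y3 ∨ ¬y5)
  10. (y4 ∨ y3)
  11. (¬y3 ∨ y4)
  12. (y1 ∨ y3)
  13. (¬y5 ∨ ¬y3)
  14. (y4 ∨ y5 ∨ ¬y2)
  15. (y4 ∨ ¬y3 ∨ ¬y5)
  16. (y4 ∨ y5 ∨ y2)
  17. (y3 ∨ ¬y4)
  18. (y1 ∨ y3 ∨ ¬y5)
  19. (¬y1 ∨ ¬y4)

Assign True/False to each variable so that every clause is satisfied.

y1 = False, y2 = True, y3 = True, y4 = True, y5 = False

Set y1 = False and propagate.
  then y4 is forced to True.
  then y3 is forced to True.
  then y5 is forced to False.
  then y2 is forced to True.
Every clause has at least one true literal under this assignment.
Check each clause:
  1. (y4 ∨ ¬y5 ∨ y1) — ¬y5 is true.
  2. (y4 ∨ y1) — y4 is true.
  3. (y3 ∨ y4 ∨ y2) — y2 is true.
  4. (y2 ∨ y3) — y2 is true.
  5. (¬y3 ∨ ¬y5 ∨ y1) — ¬y5 is true.
  6. (y2 ∨ ¬y4 ∨ y5) — y2 is true.
  7. (¬y5 ∨ y2 ∨ ¬y1) — y2 is true.
  8. (¬y1 ∨ y2 ∨ ¬y3) — y2 is true.
  9. (y3 ∨ ¬y4 ∨ ¬y5) — y3 is true.
  10. (y4 ∨ y3) — y3 is true.
  11. (y4 ∨ ¬y3) — y4 is true.
  12. (y1 ∨ y3) — y3 is true.
  13. (¬y3 ∨ ¬y5) — ¬y5 is true.
  14. (y5 ∨ y4 ∨ ¬y2) — y4 is true.
  15. (¬y5 ∨ y4 ∨ ¬y3) — ¬y5 is true.
  16. (y4 ∨ y2 ∨ y5) — y2 is true.
  17. (y3 ∨ ¬y4) — y3 is true.
  18. (y1 ∨ y3 ∨ ¬y5) — y3 is true.
  19. (¬y1 ∨ ¬y4) — ¬y1 is true.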